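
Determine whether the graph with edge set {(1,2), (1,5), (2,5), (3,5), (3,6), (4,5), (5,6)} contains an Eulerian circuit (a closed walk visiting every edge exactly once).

Step 1: Find the degree of each vertex:
  deg(1) = 2
  deg(2) = 2
  deg(3) = 2
  deg(4) = 1
  deg(5) = 5
  deg(6) = 2

Step 2: Count vertices with odd degree:
  Odd-degree vertices: 4, 5 (2 total)

Step 3: Apply Euler's theorem:
  - Eulerian circuit exists iff graph is connected and all vertices have even degree
  - Eulerian path exists iff graph is connected and has 0 or 2 odd-degree vertices

Graph is connected with exactly 2 odd-degree vertices (4, 5).
Eulerian path exists (starting and ending at the odd-degree vertices), but no Eulerian circuit.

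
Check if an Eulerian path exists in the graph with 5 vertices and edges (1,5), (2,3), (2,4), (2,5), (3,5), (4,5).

Step 1: Find the degree of each vertex:
  deg(1) = 1
  deg(2) = 3
  deg(3) = 2
  deg(4) = 2
  deg(5) = 4

Step 2: Count vertices with odd degree:
  Odd-degree vertices: 1, 2 (2 total)

Step 3: Apply Euler's theorem:
  - Eulerian circuit exists iff graph is connected and all vertices have even degree
  - Eulerian path exists iff graph is connected and has 0 or 2 odd-degree vertices

Graph is connected with exactly 2 odd-degree vertices (1, 2).
Eulerian path exists (starting and ending at the odd-degree vertices), but no Eulerian circuit.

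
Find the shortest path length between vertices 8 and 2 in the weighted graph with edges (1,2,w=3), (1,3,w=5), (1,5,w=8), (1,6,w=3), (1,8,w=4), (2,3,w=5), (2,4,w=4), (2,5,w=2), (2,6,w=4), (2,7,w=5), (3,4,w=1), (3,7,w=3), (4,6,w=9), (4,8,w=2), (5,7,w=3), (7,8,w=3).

Step 1: Build adjacency list with weights:
  1: 2(w=3), 3(w=5), 5(w=8), 6(w=3), 8(w=4)
  2: 1(w=3), 3(w=5), 4(w=4), 5(w=2), 6(w=4), 7(w=5)
  3: 1(w=5), 2(w=5), 4(w=1), 7(w=3)
  4: 2(w=4), 3(w=1), 6(w=9), 8(w=2)
  5: 1(w=8), 2(w=2), 7(w=3)
  6: 1(w=3), 2(w=4), 4(w=9)
  7: 2(w=5), 3(w=3), 5(w=3), 8(w=3)
  8: 1(w=4), 4(w=2), 7(w=3)

Step 2: Apply Dijkstra's algorithm from vertex 8:
  Visit vertex 8 (distance=0)
    Update dist[1] = 4
    Update dist[4] = 2
    Update dist[7] = 3
  Visit vertex 4 (distance=2)
    Update dist[2] = 6
    Update dist[3] = 3
    Update dist[6] = 11
  Visit vertex 3 (distance=3)
  Visit vertex 7 (distance=3)
    Update dist[5] = 6
  Visit vertex 1 (distance=4)
    Update dist[6] = 7
  Visit vertex 2 (distance=6)

Step 3: Shortest path: 8 -> 4 -> 2
Total weight: 2 + 4 = 6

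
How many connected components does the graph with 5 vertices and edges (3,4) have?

Step 1: Build adjacency list from edges:
  1: (none)
  2: (none)
  3: 4
  4: 3
  5: (none)

Step 2: Run BFS/DFS from vertex 1:
  Visited: {1}
  Reached 1 of 5 vertices

Step 3: Only 1 of 5 vertices reached. Graph is disconnected.
Connected components: {1}, {2}, {3, 4}, {5}
Number of connected components: 4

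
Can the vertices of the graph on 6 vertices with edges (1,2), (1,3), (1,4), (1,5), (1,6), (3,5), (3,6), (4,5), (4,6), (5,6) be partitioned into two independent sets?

Step 1: Attempt 2-coloring using BFS:
  Start at vertex 1, assign color 0
  Color vertex 2 with color 1 (neighbor of 1)
  Color vertex 3 with color 1 (neighbor of 1)
  Color vertex 4 with color 1 (neighbor of 1)
  Color vertex 5 with color 1 (neighbor of 1)
  Color vertex 6 with color 1 (neighbor of 1)

Step 2: Conflict found! Vertices 3 and 5 are adjacent but have the same color.
This means the graph contains an odd cycle.

The graph is NOT bipartite.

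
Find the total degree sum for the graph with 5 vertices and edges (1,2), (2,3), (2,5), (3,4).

Step 1: Count edges incident to each vertex:
  deg(1) = 1 (neighbors: 2)
  deg(2) = 3 (neighbors: 1, 3, 5)
  deg(3) = 2 (neighbors: 2, 4)
  deg(4) = 1 (neighbors: 3)
  deg(5) = 1 (neighbors: 2)

Step 2: Sum all degrees:
  1 + 3 + 2 + 1 + 1 = 8

Verification: sum of degrees = 2 * |E| = 2 * 4 = 8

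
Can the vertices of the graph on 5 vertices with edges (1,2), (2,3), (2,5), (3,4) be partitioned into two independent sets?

Step 1: Attempt 2-coloring using BFS:
  Start at vertex 1, assign color 0
  Color vertex 2 with color 1 (neighbor of 1)
  Color vertex 3 with color 0 (neighbor of 2)
  Color vertex 5 with color 0 (neighbor of 2)
  Color vertex 4 with color 1 (neighbor of 3)

Step 2: 2-coloring succeeded. No conflicts found.
  Set A (color 0): {1, 3, 5}
  Set B (color 1): {2, 4}

The graph is bipartite with partition {1, 3, 5}, {2, 4}.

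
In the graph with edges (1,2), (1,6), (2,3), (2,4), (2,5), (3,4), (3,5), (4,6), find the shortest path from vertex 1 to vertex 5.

Step 1: Build adjacency list:
  1: 2, 6
  2: 1, 3, 4, 5
  3: 2, 4, 5
  4: 2, 3, 6
  5: 2, 3
  6: 1, 4

Step 2: BFS from vertex 1 to find shortest path to 5:
  vertex 2 reached at distance 1
  vertex 6 reached at distance 1
  vertex 3 reached at distance 2
  vertex 4 reached at distance 2
  vertex 5 reached at distance 2

Step 3: Shortest path: 1 -> 2 -> 5
Path length: 2 edges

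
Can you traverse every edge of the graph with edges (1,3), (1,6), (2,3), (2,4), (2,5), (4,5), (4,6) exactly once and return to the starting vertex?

Step 1: Find the degree of each vertex:
  deg(1) = 2
  deg(2) = 3
  deg(3) = 2
  deg(4) = 3
  deg(5) = 2
  deg(6) = 2

Step 2: Count vertices with odd degree:
  Odd-degree vertices: 2, 4 (2 total)

Step 3: Apply Euler's theorem:
  - Eulerian circuit exists iff graph is connected and all vertices have even degree
  - Eulerian path exists iff graph is connected and has 0 or 2 odd-degree vertices

Graph is connected with exactly 2 odd-degree vertices (2, 4).
Eulerian path exists (starting and ending at the odd-degree vertices), but no Eulerian circuit.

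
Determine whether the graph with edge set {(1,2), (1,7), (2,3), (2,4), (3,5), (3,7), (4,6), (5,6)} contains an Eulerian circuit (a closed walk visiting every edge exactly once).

Step 1: Find the degree of each vertex:
  deg(1) = 2
  deg(2) = 3
  deg(3) = 3
  deg(4) = 2
  deg(5) = 2
  deg(6) = 2
  deg(7) = 2

Step 2: Count vertices with odd degree:
  Odd-degree vertices: 2, 3 (2 total)

Step 3: Apply Euler's theorem:
  - Eulerian circuit exists iff graph is connected and all vertices have even degree
  - Eulerian path exists iff graph is connected and has 0 or 2 odd-degree vertices

Graph is connected with exactly 2 odd-degree vertices (2, 3).
Eulerian path exists (starting and ending at the odd-degree vertices), but no Eulerian circuit.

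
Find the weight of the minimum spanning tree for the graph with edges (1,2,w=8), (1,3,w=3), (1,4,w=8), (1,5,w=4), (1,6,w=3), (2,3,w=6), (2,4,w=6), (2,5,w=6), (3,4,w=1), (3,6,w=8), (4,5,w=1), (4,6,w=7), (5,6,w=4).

Apply Kruskal's algorithm (sort edges by weight, add if no cycle):

Sorted edges by weight:
  (3,4) w=1
  (4,5) w=1
  (1,3) w=3
  (1,6) w=3
  (1,5) w=4
  (5,6) w=4
  (2,3) w=6
  (2,4) w=6
  (2,5) w=6
  (4,6) w=7
  (1,4) w=8
  (1,2) w=8
  (3,6) w=8

Add edge (3,4) w=1 -- no cycle. Running total: 1
Add edge (4,5) w=1 -- no cycle. Running total: 2
Add edge (1,3) w=3 -- no cycle. Running total: 5
Add edge (1,6) w=3 -- no cycle. Running total: 8
Skip edge (1,5) w=4 -- would create cycle
Skip edge (5,6) w=4 -- would create cycle
Add edge (2,3) w=6 -- no cycle. Running total: 14

MST edges: (3,4,w=1), (4,5,w=1), (1,3,w=3), (1,6,w=3), (2,3,w=6)
Total MST weight: 1 + 1 + 3 + 3 + 6 = 14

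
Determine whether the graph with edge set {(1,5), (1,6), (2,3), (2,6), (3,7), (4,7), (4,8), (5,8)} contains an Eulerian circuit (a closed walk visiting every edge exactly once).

Step 1: Find the degree of each vertex:
  deg(1) = 2
  deg(2) = 2
  deg(3) = 2
  deg(4) = 2
  deg(5) = 2
  deg(6) = 2
  deg(7) = 2
  deg(8) = 2

Step 2: Count vertices with odd degree:
  All vertices have even degree (0 odd-degree vertices)

Step 3: Apply Euler's theorem:
  - Eulerian circuit exists iff graph is connected and all vertices have even degree
  - Eulerian path exists iff graph is connected and has 0 or 2 odd-degree vertices

Graph is connected with 0 odd-degree vertices.
Both Eulerian circuit and Eulerian path exist.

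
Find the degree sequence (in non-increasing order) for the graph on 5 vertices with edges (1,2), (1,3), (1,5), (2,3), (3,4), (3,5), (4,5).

Step 1: Count edges incident to each vertex:
  deg(1) = 3 (neighbors: 2, 3, 5)
  deg(2) = 2 (neighbors: 1, 3)
  deg(3) = 4 (neighbors: 1, 2, 4, 5)
  deg(4) = 2 (neighbors: 3, 5)
  deg(5) = 3 (neighbors: 1, 3, 4)

Step 2: Sort degrees in non-increasing order:
  Degrees: [3, 2, 4, 2, 3] -> sorted: [4, 3, 3, 2, 2]

Degree sequence: [4, 3, 3, 2, 2]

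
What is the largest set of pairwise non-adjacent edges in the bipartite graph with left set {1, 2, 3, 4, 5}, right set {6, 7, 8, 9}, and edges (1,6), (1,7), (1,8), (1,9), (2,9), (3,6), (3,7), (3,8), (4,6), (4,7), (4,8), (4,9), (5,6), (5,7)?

Step 1: List the neighbors of each left vertex:
  1: 6, 7, 8, 9
  2: 9
  3: 6, 7, 8
  4: 6, 7, 8, 9
  5: 6, 7

Step 2: Greedily match left vertices, then look for augmenting paths:
  Match 1 -- 6
  Match 2 -- 9
  Match 3 -- 7
  Match 4 -- 8
  No augmenting path remains.

Step 3: Verify this is maximum:
  Matching size 4 = min(|L|, |R|) = min(5, 4), which is an upper bound, so this matching is maximum.

Maximum matching: {(1,6), (2,9), (3,7), (4,8)}
Size: 4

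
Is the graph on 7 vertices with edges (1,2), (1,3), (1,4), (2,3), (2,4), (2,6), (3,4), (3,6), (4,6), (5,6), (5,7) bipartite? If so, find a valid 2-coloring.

Step 1: Attempt 2-coloring using BFS:
  Start at vertex 1, assign color 0
  Color vertex 2 with color 1 (neighbor of 1)
  Color vertex 3 with color 1 (neighbor of 1)
  Color vertex 4 with color 1 (neighbor of 1)

Step 2: Conflict found! Vertices 2 and 3 are adjacent but have the same color.
This means the graph contains an odd cycle.

The graph is NOT bipartite.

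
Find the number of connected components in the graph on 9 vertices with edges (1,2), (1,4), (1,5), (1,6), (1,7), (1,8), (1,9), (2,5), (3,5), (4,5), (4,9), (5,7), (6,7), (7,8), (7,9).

Step 1: Build adjacency list from edges:
  1: 2, 4, 5, 6, 7, 8, 9
  2: 1, 5
  3: 5
  4: 1, 5, 9
  5: 1, 2, 3, 4, 7
  6: 1, 7
  7: 1, 5, 6, 8, 9
  8: 1, 7
  9: 1, 4, 7

Step 2: Run BFS/DFS from vertex 1:
  Visited: {1, 2, 4, 5, 6, 7, 8, 9, 3}
  Reached 9 of 9 vertices

Step 3: All 9 vertices reached from vertex 1, so the graph is connected.
Number of connected components: 1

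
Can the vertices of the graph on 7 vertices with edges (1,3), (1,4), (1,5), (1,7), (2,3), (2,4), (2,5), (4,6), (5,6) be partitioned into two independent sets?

Step 1: Attempt 2-coloring using BFS:
  Start at vertex 1, assign color 0
  Color vertex 3 with color 1 (neighbor of 1)
  Color vertex 4 with color 1 (neighbor of 1)
  Color vertex 5 with color 1 (neighbor of 1)
  Color vertex 7 with color 1 (neighbor of 1)
  Color vertex 2 with color 0 (neighbor of 3)
  Color vertex 6 with color 0 (neighbor of 4)

Step 2: 2-coloring succeeded. No conflicts found.
  Set A (color 0): {1, 2, 6}
  Set B (color 1): {3, 4, 5, 7}

The graph is bipartite with partition {1, 2, 6}, {3, 4, 5, 7}.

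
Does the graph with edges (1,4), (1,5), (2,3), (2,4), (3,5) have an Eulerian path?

Step 1: Find the degree of each vertex:
  deg(1) = 2
  deg(2) = 2
  deg(3) = 2
  deg(4) = 2
  deg(5) = 2

Step 2: Count vertices with odd degree:
  All vertices have even degree (0 odd-degree vertices)

Step 3: Apply Euler's theorem:
  - Eulerian circuit exists iff graph is connected and all vertices have even degree
  - Eulerian path exists iff graph is connected and has 0 or 2 odd-degree vertices

Graph is connected with 0 odd-degree vertices.
Both Eulerian circuit and Eulerian path exist.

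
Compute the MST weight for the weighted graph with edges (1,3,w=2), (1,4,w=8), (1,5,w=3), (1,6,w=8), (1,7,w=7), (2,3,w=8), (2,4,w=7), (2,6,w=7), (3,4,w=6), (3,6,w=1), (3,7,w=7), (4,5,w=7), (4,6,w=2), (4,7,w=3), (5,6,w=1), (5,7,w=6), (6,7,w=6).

Apply Kruskal's algorithm (sort edges by weight, add if no cycle):

Sorted edges by weight:
  (3,6) w=1
  (5,6) w=1
  (1,3) w=2
  (4,6) w=2
  (1,5) w=3
  (4,7) w=3
  (3,4) w=6
  (5,7) w=6
  (6,7) w=6
  (1,7) w=7
  (2,4) w=7
  (2,6) w=7
  (3,7) w=7
  (4,5) w=7
  (1,4) w=8
  (1,6) w=8
  (2,3) w=8

Add edge (3,6) w=1 -- no cycle. Running total: 1
Add edge (5,6) w=1 -- no cycle. Running total: 2
Add edge (1,3) w=2 -- no cycle. Running total: 4
Add edge (4,6) w=2 -- no cycle. Running total: 6
Skip edge (1,5) w=3 -- would create cycle
Add edge (4,7) w=3 -- no cycle. Running total: 9
Skip edge (3,4) w=6 -- would create cycle
Skip edge (5,7) w=6 -- would create cycle
Skip edge (6,7) w=6 -- would create cycle
Skip edge (1,7) w=7 -- would create cycle
Add edge (2,4) w=7 -- no cycle. Running total: 16

MST edges: (3,6,w=1), (5,6,w=1), (1,3,w=2), (4,6,w=2), (4,7,w=3), (2,4,w=7)
Total MST weight: 1 + 1 + 2 + 2 + 3 + 7 = 16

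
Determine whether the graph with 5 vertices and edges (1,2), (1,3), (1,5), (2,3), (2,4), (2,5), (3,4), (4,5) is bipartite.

Step 1: Attempt 2-coloring using BFS:
  Start at vertex 1, assign color 0
  Color vertex 2 with color 1 (neighbor of 1)
  Color vertex 3 with color 1 (neighbor of 1)
  Color vertex 5 with color 1 (neighbor of 1)

Step 2: Conflict found! Vertices 2 and 3 are adjacent but have the same color.
This means the graph contains an odd cycle.

The graph is NOT bipartite.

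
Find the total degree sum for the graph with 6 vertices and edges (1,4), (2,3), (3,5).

Step 1: Count edges incident to each vertex:
  deg(1) = 1 (neighbors: 4)
  deg(2) = 1 (neighbors: 3)
  deg(3) = 2 (neighbors: 2, 5)
  deg(4) = 1 (neighbors: 1)
  deg(5) = 1 (neighbors: 3)
  deg(6) = 0 (neighbors: none)

Step 2: Sum all degrees:
  1 + 1 + 2 + 1 + 1 + 0 = 6

Verification: sum of degrees = 2 * |E| = 2 * 3 = 6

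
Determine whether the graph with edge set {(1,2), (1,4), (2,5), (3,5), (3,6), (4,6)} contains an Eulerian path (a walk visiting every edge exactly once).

Step 1: Find the degree of each vertex:
  deg(1) = 2
  deg(2) = 2
  deg(3) = 2
  deg(4) = 2
  deg(5) = 2
  deg(6) = 2

Step 2: Count vertices with odd degree:
  All vertices have even degree (0 odd-degree vertices)

Step 3: Apply Euler's theorem:
  - Eulerian circuit exists iff graph is connected and all vertices have even degree
  - Eulerian path exists iff graph is connected and has 0 or 2 odd-degree vertices

Graph is connected with 0 odd-degree vertices.
Both Eulerian circuit and Eulerian path exist.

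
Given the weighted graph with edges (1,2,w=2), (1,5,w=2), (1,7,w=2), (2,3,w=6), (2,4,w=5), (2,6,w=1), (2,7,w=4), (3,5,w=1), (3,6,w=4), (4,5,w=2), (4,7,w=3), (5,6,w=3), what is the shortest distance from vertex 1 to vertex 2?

Step 1: Build adjacency list with weights:
  1: 2(w=2), 5(w=2), 7(w=2)
  2: 1(w=2), 3(w=6), 4(w=5), 6(w=1), 7(w=4)
  3: 2(w=6), 5(w=1), 6(w=4)
  4: 2(w=5), 5(w=2), 7(w=3)
  5: 1(w=2), 3(w=1), 4(w=2), 6(w=3)
  6: 2(w=1), 3(w=4), 5(w=3)
  7: 1(w=2), 2(w=4), 4(w=3)

Step 2: Apply Dijkstra's algorithm from vertex 1:
  Visit vertex 1 (distance=0)
    Update dist[2] = 2
    Update dist[5] = 2
    Update dist[7] = 2
  Visit vertex 2 (distance=2)
    Update dist[3] = 8
    Update dist[4] = 7
    Update dist[6] = 3

Step 3: Shortest path: 1 -> 2
Total weight: 2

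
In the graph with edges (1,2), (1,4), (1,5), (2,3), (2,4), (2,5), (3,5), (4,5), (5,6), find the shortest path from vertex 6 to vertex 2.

Step 1: Build adjacency list:
  1: 2, 4, 5
  2: 1, 3, 4, 5
  3: 2, 5
  4: 1, 2, 5
  5: 1, 2, 3, 4, 6
  6: 5

Step 2: BFS from vertex 6 to find shortest path to 2:
  vertex 5 reached at distance 1
  vertex 1 reached at distance 2
  vertex 2 reached at distance 2

Step 3: Shortest path: 6 -> 5 -> 2
Path length: 2 edges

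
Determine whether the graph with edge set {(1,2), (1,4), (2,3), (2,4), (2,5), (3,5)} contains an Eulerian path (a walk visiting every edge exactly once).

Step 1: Find the degree of each vertex:
  deg(1) = 2
  deg(2) = 4
  deg(3) = 2
  deg(4) = 2
  deg(5) = 2

Step 2: Count vertices with odd degree:
  All vertices have even degree (0 odd-degree vertices)

Step 3: Apply Euler's theorem:
  - Eulerian circuit exists iff graph is connected and all vertices have even degree
  - Eulerian path exists iff graph is connected and has 0 or 2 odd-degree vertices

Graph is connected with 0 odd-degree vertices.
Both Eulerian circuit and Eulerian path exist.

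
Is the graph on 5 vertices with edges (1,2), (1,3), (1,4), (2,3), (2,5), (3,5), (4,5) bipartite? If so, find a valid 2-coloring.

Step 1: Attempt 2-coloring using BFS:
  Start at vertex 1, assign color 0
  Color vertex 2 with color 1 (neighbor of 1)
  Color vertex 3 with color 1 (neighbor of 1)
  Color vertex 4 with color 1 (neighbor of 1)

Step 2: Conflict found! Vertices 2 and 3 are adjacent but have the same color.
This means the graph contains an odd cycle.

The graph is NOT bipartite.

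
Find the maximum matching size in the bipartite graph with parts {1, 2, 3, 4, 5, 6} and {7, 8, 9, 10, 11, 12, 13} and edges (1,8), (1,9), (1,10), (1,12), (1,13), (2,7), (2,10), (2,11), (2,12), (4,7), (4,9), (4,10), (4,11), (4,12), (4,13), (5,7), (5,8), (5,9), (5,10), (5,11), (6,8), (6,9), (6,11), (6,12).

Step 1: List the neighbors of each left vertex:
  1: 8, 9, 10, 12, 13
  2: 7, 10, 11, 12
  3: (none)
  4: 7, 9, 10, 11, 12, 13
  5: 7, 8, 9, 10, 11
  6: 8, 9, 11, 12

Step 2: Greedily match left vertices, then look for augmenting paths:
  Match 1 -- 8
  Match 2 -- 7
  Match 4 -- 9
  Match 5 -- 10
  Match 6 -- 11
  No augmenting path remains.

Step 3: Verify this is maximum:
  Matching has size 5. The vertex set {1, 2, 4, 5, 6} covers every edge and has size 5; any matching has at most one edge per cover vertex, so 5 is maximum (König's theorem).

Maximum matching: {(1,8), (2,7), (4,9), (5,10), (6,11)}
Size: 5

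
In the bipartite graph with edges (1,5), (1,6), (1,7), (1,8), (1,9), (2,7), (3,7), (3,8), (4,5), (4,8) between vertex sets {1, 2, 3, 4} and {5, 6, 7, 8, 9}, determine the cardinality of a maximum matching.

Step 1: List the neighbors of each left vertex:
  1: 5, 6, 7, 8, 9
  2: 7
  3: 7, 8
  4: 5, 8

Step 2: Greedily match left vertices, then look for augmenting paths:
  Match 1 -- 6
  Match 2 -- 7
  Match 3 -- 8
  Match 4 -- 5
  No augmenting path remains.

Step 3: Verify this is maximum:
  Matching size 4 = min(|L|, |R|) = min(4, 5), which is an upper bound, so this matching is maximum.

Maximum matching: {(1,6), (2,7), (3,8), (4,5)}
Size: 4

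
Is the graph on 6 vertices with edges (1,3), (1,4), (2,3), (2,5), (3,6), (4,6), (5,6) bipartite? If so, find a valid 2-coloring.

Step 1: Attempt 2-coloring using BFS:
  Start at vertex 1, assign color 0
  Color vertex 3 with color 1 (neighbor of 1)
  Color vertex 4 with color 1 (neighbor of 1)
  Color vertex 2 with color 0 (neighbor of 3)
  Color vertex 6 with color 0 (neighbor of 3)
  Color vertex 5 with color 1 (neighbor of 2)

Step 2: 2-coloring succeeded. No conflicts found.
  Set A (color 0): {1, 2, 6}
  Set B (color 1): {3, 4, 5}

The graph is bipartite with partition {1, 2, 6}, {3, 4, 5}.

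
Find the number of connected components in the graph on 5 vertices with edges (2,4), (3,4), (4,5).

Step 1: Build adjacency list from edges:
  1: (none)
  2: 4
  3: 4
  4: 2, 3, 5
  5: 4

Step 2: Run BFS/DFS from vertex 1:
  Visited: {1}
  Reached 1 of 5 vertices

Step 3: Only 1 of 5 vertices reached. Graph is disconnected.
Connected components: {1}, {2, 3, 4, 5}
Number of connected components: 2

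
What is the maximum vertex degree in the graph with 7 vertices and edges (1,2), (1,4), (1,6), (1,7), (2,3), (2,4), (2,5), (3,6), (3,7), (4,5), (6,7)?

Step 1: Count edges incident to each vertex:
  deg(1) = 4 (neighbors: 2, 4, 6, 7)
  deg(2) = 4 (neighbors: 1, 3, 4, 5)
  deg(3) = 3 (neighbors: 2, 6, 7)
  deg(4) = 3 (neighbors: 1, 2, 5)
  deg(5) = 2 (neighbors: 2, 4)
  deg(6) = 3 (neighbors: 1, 3, 7)
  deg(7) = 3 (neighbors: 1, 3, 6)

Step 2: Find maximum:
  max(4, 4, 3, 3, 2, 3, 3) = 4 (vertex 1)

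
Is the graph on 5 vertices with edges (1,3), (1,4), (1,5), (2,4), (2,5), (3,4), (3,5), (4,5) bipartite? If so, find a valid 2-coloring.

Step 1: Attempt 2-coloring using BFS:
  Start at vertex 1, assign color 0
  Color vertex 3 with color 1 (neighbor of 1)
  Color vertex 4 with color 1 (neighbor of 1)
  Color vertex 5 with color 1 (neighbor of 1)

Step 2: Conflict found! Vertices 3 and 4 are adjacent but have the same color.
This means the graph contains an odd cycle.

The graph is NOT bipartite.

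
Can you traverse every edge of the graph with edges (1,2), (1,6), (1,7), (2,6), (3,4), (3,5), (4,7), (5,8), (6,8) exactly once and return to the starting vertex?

Step 1: Find the degree of each vertex:
  deg(1) = 3
  deg(2) = 2
  deg(3) = 2
  deg(4) = 2
  deg(5) = 2
  deg(6) = 3
  deg(7) = 2
  deg(8) = 2

Step 2: Count vertices with odd degree:
  Odd-degree vertices: 1, 6 (2 total)

Step 3: Apply Euler's theorem:
  - Eulerian circuit exists iff graph is connected and all vertices have even degree
  - Eulerian path exists iff graph is connected and has 0 or 2 odd-degree vertices

Graph is connected with exactly 2 odd-degree vertices (1, 6).
Eulerian path exists (starting and ending at the odd-degree vertices), but no Eulerian circuit.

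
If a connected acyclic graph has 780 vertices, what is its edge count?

A tree on n vertices always has exactly n - 1 edges.
For n = 780: edges = 780 - 1 = 779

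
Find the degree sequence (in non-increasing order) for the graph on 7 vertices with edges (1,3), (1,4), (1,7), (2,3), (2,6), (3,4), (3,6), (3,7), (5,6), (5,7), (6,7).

Step 1: Count edges incident to each vertex:
  deg(1) = 3 (neighbors: 3, 4, 7)
  deg(2) = 2 (neighbors: 3, 6)
  deg(3) = 5 (neighbors: 1, 2, 4, 6, 7)
  deg(4) = 2 (neighbors: 1, 3)
  deg(5) = 2 (neighbors: 6, 7)
  deg(6) = 4 (neighbors: 2, 3, 5, 7)
  deg(7) = 4 (neighbors: 1, 3, 5, 6)

Step 2: Sort degrees in non-increasing order:
  Degrees: [3, 2, 5, 2, 2, 4, 4] -> sorted: [5, 4, 4, 3, 2, 2, 2]

Degree sequence: [5, 4, 4, 3, 2, 2, 2]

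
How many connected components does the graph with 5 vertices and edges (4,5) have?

Step 1: Build adjacency list from edges:
  1: (none)
  2: (none)
  3: (none)
  4: 5
  5: 4

Step 2: Run BFS/DFS from vertex 1:
  Visited: {1}
  Reached 1 of 5 vertices

Step 3: Only 1 of 5 vertices reached. Graph is disconnected.
Connected components: {1}, {2}, {3}, {4, 5}
Number of connected components: 4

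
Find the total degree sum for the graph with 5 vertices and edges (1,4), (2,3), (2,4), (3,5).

Step 1: Count edges incident to each vertex:
  deg(1) = 1 (neighbors: 4)
  deg(2) = 2 (neighbors: 3, 4)
  deg(3) = 2 (neighbors: 2, 5)
  deg(4) = 2 (neighbors: 1, 2)
  deg(5) = 1 (neighbors: 3)

Step 2: Sum all degrees:
  1 + 2 + 2 + 2 + 1 = 8

Verification: sum of degrees = 2 * |E| = 2 * 4 = 8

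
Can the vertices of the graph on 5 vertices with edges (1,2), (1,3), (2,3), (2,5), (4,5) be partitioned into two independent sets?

Step 1: Attempt 2-coloring using BFS:
  Start at vertex 1, assign color 0
  Color vertex 2 with color 1 (neighbor of 1)
  Color vertex 3 with color 1 (neighbor of 1)

Step 2: Conflict found! Vertices 2 and 3 are adjacent but have the same color.
This means the graph contains an odd cycle.

The graph is NOT bipartite.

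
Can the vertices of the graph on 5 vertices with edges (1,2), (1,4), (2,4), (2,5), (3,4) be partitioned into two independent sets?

Step 1: Attempt 2-coloring using BFS:
  Start at vertex 1, assign color 0
  Color vertex 2 with color 1 (neighbor of 1)
  Color vertex 4 with color 1 (neighbor of 1)

Step 2: Conflict found! Vertices 2 and 4 are adjacent but have the same color.
This means the graph contains an odd cycle.

The graph is NOT bipartite.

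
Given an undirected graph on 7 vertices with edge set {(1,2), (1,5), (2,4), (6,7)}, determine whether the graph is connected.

Step 1: Build adjacency list from edges:
  1: 2, 5
  2: 1, 4
  3: (none)
  4: 2
  5: 1
  6: 7
  7: 6

Step 2: Run BFS/DFS from vertex 1:
  Visited: {1, 2, 5, 4}
  Reached 4 of 7 vertices

Step 3: Only 4 of 7 vertices reached. Graph is disconnected.
Connected components: {1, 2, 4, 5}, {3}, {6, 7}
Answer: No, the graph is not connected (3 components).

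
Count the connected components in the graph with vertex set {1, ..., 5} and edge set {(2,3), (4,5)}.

Step 1: Build adjacency list from edges:
  1: (none)
  2: 3
  3: 2
  4: 5
  5: 4

Step 2: Run BFS/DFS from vertex 1:
  Visited: {1}
  Reached 1 of 5 vertices

Step 3: Only 1 of 5 vertices reached. Graph is disconnected.
Connected components: {1}, {2, 3}, {4, 5}
Number of connected components: 3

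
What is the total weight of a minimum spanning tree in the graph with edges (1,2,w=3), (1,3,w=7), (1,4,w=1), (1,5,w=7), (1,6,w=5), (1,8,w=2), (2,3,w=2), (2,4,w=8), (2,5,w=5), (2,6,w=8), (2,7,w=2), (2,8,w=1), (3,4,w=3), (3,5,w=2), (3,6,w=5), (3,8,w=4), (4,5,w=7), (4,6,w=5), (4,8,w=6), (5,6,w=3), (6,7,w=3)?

Apply Kruskal's algorithm (sort edges by weight, add if no cycle):

Sorted edges by weight:
  (1,4) w=1
  (2,8) w=1
  (1,8) w=2
  (2,3) w=2
  (2,7) w=2
  (3,5) w=2
  (1,2) w=3
  (3,4) w=3
  (5,6) w=3
  (6,7) w=3
  (3,8) w=4
  (1,6) w=5
  (2,5) w=5
  (3,6) w=5
  (4,6) w=5
  (4,8) w=6
  (1,3) w=7
  (1,5) w=7
  (4,5) w=7
  (2,4) w=8
  (2,6) w=8

Add edge (1,4) w=1 -- no cycle. Running total: 1
Add edge (2,8) w=1 -- no cycle. Running total: 2
Add edge (1,8) w=2 -- no cycle. Running total: 4
Add edge (2,3) w=2 -- no cycle. Running total: 6
Add edge (2,7) w=2 -- no cycle. Running total: 8
Add edge (3,5) w=2 -- no cycle. Running total: 10
Skip edge (1,2) w=3 -- would create cycle
Skip edge (3,4) w=3 -- would create cycle
Add edge (5,6) w=3 -- no cycle. Running total: 13

MST edges: (1,4,w=1), (2,8,w=1), (1,8,w=2), (2,3,w=2), (2,7,w=2), (3,5,w=2), (5,6,w=3)
Total MST weight: 1 + 1 + 2 + 2 + 2 + 2 + 3 = 13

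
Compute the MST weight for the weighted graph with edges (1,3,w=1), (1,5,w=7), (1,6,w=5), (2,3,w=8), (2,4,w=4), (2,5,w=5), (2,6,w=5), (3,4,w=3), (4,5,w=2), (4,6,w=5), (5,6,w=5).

Apply Kruskal's algorithm (sort edges by weight, add if no cycle):

Sorted edges by weight:
  (1,3) w=1
  (4,5) w=2
  (3,4) w=3
  (2,4) w=4
  (1,6) w=5
  (2,5) w=5
  (2,6) w=5
  (4,6) w=5
  (5,6) w=5
  (1,5) w=7
  (2,3) w=8

Add edge (1,3) w=1 -- no cycle. Running total: 1
Add edge (4,5) w=2 -- no cycle. Running total: 3
Add edge (3,4) w=3 -- no cycle. Running total: 6
Add edge (2,4) w=4 -- no cycle. Running total: 10
Add edge (1,6) w=5 -- no cycle. Running total: 15

MST edges: (1,3,w=1), (4,5,w=2), (3,4,w=3), (2,4,w=4), (1,6,w=5)
Total MST weight: 1 + 2 + 3 + 4 + 5 = 15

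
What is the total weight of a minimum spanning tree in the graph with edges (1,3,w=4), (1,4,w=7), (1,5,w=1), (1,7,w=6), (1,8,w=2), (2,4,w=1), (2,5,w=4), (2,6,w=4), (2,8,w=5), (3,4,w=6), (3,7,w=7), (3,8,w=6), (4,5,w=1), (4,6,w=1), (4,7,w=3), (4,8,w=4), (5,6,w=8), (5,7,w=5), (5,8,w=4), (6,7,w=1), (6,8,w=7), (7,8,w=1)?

Apply Kruskal's algorithm (sort edges by weight, add if no cycle):

Sorted edges by weight:
  (1,5) w=1
  (2,4) w=1
  (4,6) w=1
  (4,5) w=1
  (6,7) w=1
  (7,8) w=1
  (1,8) w=2
  (4,7) w=3
  (1,3) w=4
  (2,6) w=4
  (2,5) w=4
  (4,8) w=4
  (5,8) w=4
  (2,8) w=5
  (5,7) w=5
  (1,7) w=6
  (3,4) w=6
  (3,8) w=6
  (1,4) w=7
  (3,7) w=7
  (6,8) w=7
  (5,6) w=8

Add edge (1,5) w=1 -- no cycle. Running total: 1
Add edge (2,4) w=1 -- no cycle. Running total: 2
Add edge (4,6) w=1 -- no cycle. Running total: 3
Add edge (4,5) w=1 -- no cycle. Running total: 4
Add edge (6,7) w=1 -- no cycle. Running total: 5
Add edge (7,8) w=1 -- no cycle. Running total: 6
Skip edge (1,8) w=2 -- would create cycle
Skip edge (4,7) w=3 -- would create cycle
Add edge (1,3) w=4 -- no cycle. Running total: 10

MST edges: (1,5,w=1), (2,4,w=1), (4,6,w=1), (4,5,w=1), (6,7,w=1), (7,8,w=1), (1,3,w=4)
Total MST weight: 1 + 1 + 1 + 1 + 1 + 1 + 4 = 10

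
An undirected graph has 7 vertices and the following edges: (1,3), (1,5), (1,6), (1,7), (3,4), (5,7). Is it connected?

Step 1: Build adjacency list from edges:
  1: 3, 5, 6, 7
  2: (none)
  3: 1, 4
  4: 3
  5: 1, 7
  6: 1
  7: 1, 5

Step 2: Run BFS/DFS from vertex 1:
  Visited: {1, 3, 5, 6, 7, 4}
  Reached 6 of 7 vertices

Step 3: Only 6 of 7 vertices reached. Graph is disconnected.
Connected components: {1, 3, 4, 5, 6, 7}, {2}
Answer: No, the graph is not connected (2 components).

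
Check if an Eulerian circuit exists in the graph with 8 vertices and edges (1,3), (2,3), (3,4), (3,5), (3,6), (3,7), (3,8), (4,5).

Step 1: Find the degree of each vertex:
  deg(1) = 1
  deg(2) = 1
  deg(3) = 7
  deg(4) = 2
  deg(5) = 2
  deg(6) = 1
  deg(7) = 1
  deg(8) = 1

Step 2: Count vertices with odd degree:
  Odd-degree vertices: 1, 2, 3, 6, 7, 8 (6 total)

Step 3: Apply Euler's theorem:
  - Eulerian circuit exists iff graph is connected and all vertices have even degree
  - Eulerian path exists iff graph is connected and has 0 or 2 odd-degree vertices

Graph has 6 odd-degree vertices (need 0 or 2).
Neither Eulerian path nor Eulerian circuit exists.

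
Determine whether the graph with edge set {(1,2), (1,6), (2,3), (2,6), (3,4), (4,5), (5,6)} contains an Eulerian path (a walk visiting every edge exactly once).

Step 1: Find the degree of each vertex:
  deg(1) = 2
  deg(2) = 3
  deg(3) = 2
  deg(4) = 2
  deg(5) = 2
  deg(6) = 3

Step 2: Count vertices with odd degree:
  Odd-degree vertices: 2, 6 (2 total)

Step 3: Apply Euler's theorem:
  - Eulerian circuit exists iff graph is connected and all vertices have even degree
  - Eulerian path exists iff graph is connected and has 0 or 2 odd-degree vertices

Graph is connected with exactly 2 odd-degree vertices (2, 6).
Eulerian path exists (starting and ending at the odd-degree vertices), but no Eulerian circuit.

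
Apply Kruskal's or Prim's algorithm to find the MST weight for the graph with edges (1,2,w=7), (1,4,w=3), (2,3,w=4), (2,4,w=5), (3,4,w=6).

Apply Kruskal's algorithm (sort edges by weight, add if no cycle):

Sorted edges by weight:
  (1,4) w=3
  (2,3) w=4
  (2,4) w=5
  (3,4) w=6
  (1,2) w=7

Add edge (1,4) w=3 -- no cycle. Running total: 3
Add edge (2,3) w=4 -- no cycle. Running total: 7
Add edge (2,4) w=5 -- no cycle. Running total: 12

MST edges: (1,4,w=3), (2,3,w=4), (2,4,w=5)
Total MST weight: 3 + 4 + 5 = 12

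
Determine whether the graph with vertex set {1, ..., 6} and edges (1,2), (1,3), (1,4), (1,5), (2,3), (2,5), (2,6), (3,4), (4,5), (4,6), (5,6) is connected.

Step 1: Build adjacency list from edges:
  1: 2, 3, 4, 5
  2: 1, 3, 5, 6
  3: 1, 2, 4
  4: 1, 3, 5, 6
  5: 1, 2, 4, 6
  6: 2, 4, 5

Step 2: Run BFS/DFS from vertex 1:
  Visited: {1, 2, 3, 4, 5, 6}
  Reached 6 of 6 vertices

Step 3: All 6 vertices reached from vertex 1, so the graph is connected.
Answer: Yes, the graph is connected.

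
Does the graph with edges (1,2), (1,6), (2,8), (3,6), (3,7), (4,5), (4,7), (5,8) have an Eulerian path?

Step 1: Find the degree of each vertex:
  deg(1) = 2
  deg(2) = 2
  deg(3) = 2
  deg(4) = 2
  deg(5) = 2
  deg(6) = 2
  deg(7) = 2
  deg(8) = 2

Step 2: Count vertices with odd degree:
  All vertices have even degree (0 odd-degree vertices)

Step 3: Apply Euler's theorem:
  - Eulerian circuit exists iff graph is connected and all vertices have even degree
  - Eulerian path exists iff graph is connected and has 0 or 2 odd-degree vertices

Graph is connected with 0 odd-degree vertices.
Both Eulerian circuit and Eulerian path exist.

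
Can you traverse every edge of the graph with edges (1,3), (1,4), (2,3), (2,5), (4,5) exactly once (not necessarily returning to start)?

Step 1: Find the degree of each vertex:
  deg(1) = 2
  deg(2) = 2
  deg(3) = 2
  deg(4) = 2
  deg(5) = 2

Step 2: Count vertices with odd degree:
  All vertices have even degree (0 odd-degree vertices)

Step 3: Apply Euler's theorem:
  - Eulerian circuit exists iff graph is connected and all vertices have even degree
  - Eulerian path exists iff graph is connected and has 0 or 2 odd-degree vertices

Graph is connected with 0 odd-degree vertices.
Both Eulerian circuit and Eulerian path exist.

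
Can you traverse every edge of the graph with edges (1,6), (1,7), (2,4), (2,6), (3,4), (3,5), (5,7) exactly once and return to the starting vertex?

Step 1: Find the degree of each vertex:
  deg(1) = 2
  deg(2) = 2
  deg(3) = 2
  deg(4) = 2
  deg(5) = 2
  deg(6) = 2
  deg(7) = 2

Step 2: Count vertices with odd degree:
  All vertices have even degree (0 odd-degree vertices)

Step 3: Apply Euler's theorem:
  - Eulerian circuit exists iff graph is connected and all vertices have even degree
  - Eulerian path exists iff graph is connected and has 0 or 2 odd-degree vertices

Graph is connected with 0 odd-degree vertices.
Both Eulerian circuit and Eulerian path exist.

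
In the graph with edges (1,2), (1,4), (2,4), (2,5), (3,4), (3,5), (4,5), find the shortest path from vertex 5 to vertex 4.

Step 1: Build adjacency list:
  1: 2, 4
  2: 1, 4, 5
  3: 4, 5
  4: 1, 2, 3, 5
  5: 2, 3, 4

Step 2: BFS from vertex 5 to find shortest path to 4:
  vertex 2 reached at distance 1
  vertex 3 reached at distance 1
  vertex 4 reached at distance 1

Step 3: Shortest path: 5 -> 4
Path length: 1 edge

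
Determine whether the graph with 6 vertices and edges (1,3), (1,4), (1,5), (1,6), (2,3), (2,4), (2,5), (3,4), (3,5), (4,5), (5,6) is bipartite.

Step 1: Attempt 2-coloring using BFS:
  Start at vertex 1, assign color 0
  Color vertex 3 with color 1 (neighbor of 1)
  Color vertex 4 with color 1 (neighbor of 1)
  Color vertex 5 with color 1 (neighbor of 1)
  Color vertex 6 with color 1 (neighbor of 1)
  Color vertex 2 with color 0 (neighbor of 3)

Step 2: Conflict found! Vertices 3 and 4 are adjacent but have the same color.
This means the graph contains an odd cycle.

The graph is NOT bipartite.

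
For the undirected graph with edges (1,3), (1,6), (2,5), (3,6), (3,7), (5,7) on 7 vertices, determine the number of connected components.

Step 1: Build adjacency list from edges:
  1: 3, 6
  2: 5
  3: 1, 6, 7
  4: (none)
  5: 2, 7
  6: 1, 3
  7: 3, 5

Step 2: Run BFS/DFS from vertex 1:
  Visited: {1, 3, 6, 7, 5, 2}
  Reached 6 of 7 vertices

Step 3: Only 6 of 7 vertices reached. Graph is disconnected.
Connected components: {1, 2, 3, 5, 6, 7}, {4}
Number of connected components: 2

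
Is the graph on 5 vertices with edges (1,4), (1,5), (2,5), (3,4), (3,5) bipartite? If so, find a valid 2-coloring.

Step 1: Attempt 2-coloring using BFS:
  Start at vertex 1, assign color 0
  Color vertex 4 with color 1 (neighbor of 1)
  Color vertex 5 with color 1 (neighbor of 1)
  Color vertex 3 with color 0 (neighbor of 4)
  Color vertex 2 with color 0 (neighbor of 5)

Step 2: 2-coloring succeeded. No conflicts found.
  Set A (color 0): {1, 2, 3}
  Set B (color 1): {4, 5}

The graph is bipartite with partition {1, 2, 3}, {4, 5}.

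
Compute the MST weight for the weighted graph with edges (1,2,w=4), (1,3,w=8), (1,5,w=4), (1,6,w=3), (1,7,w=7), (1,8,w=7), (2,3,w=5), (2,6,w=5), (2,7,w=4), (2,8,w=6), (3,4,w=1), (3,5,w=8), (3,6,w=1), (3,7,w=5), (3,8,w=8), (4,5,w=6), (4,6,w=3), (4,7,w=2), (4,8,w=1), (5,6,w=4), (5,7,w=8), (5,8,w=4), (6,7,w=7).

Apply Kruskal's algorithm (sort edges by weight, add if no cycle):

Sorted edges by weight:
  (3,4) w=1
  (3,6) w=1
  (4,8) w=1
  (4,7) w=2
  (1,6) w=3
  (4,6) w=3
  (1,2) w=4
  (1,5) w=4
  (2,7) w=4
  (5,8) w=4
  (5,6) w=4
  (2,3) w=5
  (2,6) w=5
  (3,7) w=5
  (2,8) w=6
  (4,5) w=6
  (1,8) w=7
  (1,7) w=7
  (6,7) w=7
  (1,3) w=8
  (3,8) w=8
  (3,5) w=8
  (5,7) w=8

Add edge (3,4) w=1 -- no cycle. Running total: 1
Add edge (3,6) w=1 -- no cycle. Running total: 2
Add edge (4,8) w=1 -- no cycle. Running total: 3
Add edge (4,7) w=2 -- no cycle. Running total: 5
Add edge (1,6) w=3 -- no cycle. Running total: 8
Skip edge (4,6) w=3 -- would create cycle
Add edge (1,2) w=4 -- no cycle. Running total: 12
Add edge (1,5) w=4 -- no cycle. Running total: 16

MST edges: (3,4,w=1), (3,6,w=1), (4,8,w=1), (4,7,w=2), (1,6,w=3), (1,2,w=4), (1,5,w=4)
Total MST weight: 1 + 1 + 1 + 2 + 3 + 4 + 4 = 16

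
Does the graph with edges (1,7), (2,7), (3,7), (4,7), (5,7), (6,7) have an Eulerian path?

Step 1: Find the degree of each vertex:
  deg(1) = 1
  deg(2) = 1
  deg(3) = 1
  deg(4) = 1
  deg(5) = 1
  deg(6) = 1
  deg(7) = 6

Step 2: Count vertices with odd degree:
  Odd-degree vertices: 1, 2, 3, 4, 5, 6 (6 total)

Step 3: Apply Euler's theorem:
  - Eulerian circuit exists iff graph is connected and all vertices have even degree
  - Eulerian path exists iff graph is connected and has 0 or 2 odd-degree vertices

Graph has 6 odd-degree vertices (need 0 or 2).
Neither Eulerian path nor Eulerian circuit exists.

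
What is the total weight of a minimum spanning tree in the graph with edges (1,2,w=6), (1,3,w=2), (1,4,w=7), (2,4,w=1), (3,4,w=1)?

Apply Kruskal's algorithm (sort edges by weight, add if no cycle):

Sorted edges by weight:
  (2,4) w=1
  (3,4) w=1
  (1,3) w=2
  (1,2) w=6
  (1,4) w=7

Add edge (2,4) w=1 -- no cycle. Running total: 1
Add edge (3,4) w=1 -- no cycle. Running total: 2
Add edge (1,3) w=2 -- no cycle. Running total: 4

MST edges: (2,4,w=1), (3,4,w=1), (1,3,w=2)
Total MST weight: 1 + 1 + 2 = 4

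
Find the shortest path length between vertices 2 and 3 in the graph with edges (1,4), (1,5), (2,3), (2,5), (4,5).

Step 1: Build adjacency list:
  1: 4, 5
  2: 3, 5
  3: 2
  4: 1, 5
  5: 1, 2, 4

Step 2: BFS from vertex 2 to find shortest path to 3:
  vertex 3 reached at distance 1

Step 3: Shortest path: 2 -> 3
Path length: 1 edge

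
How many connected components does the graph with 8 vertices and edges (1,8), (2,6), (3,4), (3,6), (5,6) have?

Step 1: Build adjacency list from edges:
  1: 8
  2: 6
  3: 4, 6
  4: 3
  5: 6
  6: 2, 3, 5
  7: (none)
  8: 1

Step 2: Run BFS/DFS from vertex 1:
  Visited: {1, 8}
  Reached 2 of 8 vertices

Step 3: Only 2 of 8 vertices reached. Graph is disconnected.
Connected components: {1, 8}, {2, 3, 4, 5, 6}, {7}
Number of connected components: 3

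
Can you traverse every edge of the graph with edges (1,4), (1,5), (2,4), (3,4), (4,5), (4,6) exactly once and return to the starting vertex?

Step 1: Find the degree of each vertex:
  deg(1) = 2
  deg(2) = 1
  deg(3) = 1
  deg(4) = 5
  deg(5) = 2
  deg(6) = 1

Step 2: Count vertices with odd degree:
  Odd-degree vertices: 2, 3, 4, 6 (4 total)

Step 3: Apply Euler's theorem:
  - Eulerian circuit exists iff graph is connected and all vertices have even degree
  - Eulerian path exists iff graph is connected and has 0 or 2 odd-degree vertices

Graph has 4 odd-degree vertices (need 0 or 2).
Neither Eulerian path nor Eulerian circuit exists.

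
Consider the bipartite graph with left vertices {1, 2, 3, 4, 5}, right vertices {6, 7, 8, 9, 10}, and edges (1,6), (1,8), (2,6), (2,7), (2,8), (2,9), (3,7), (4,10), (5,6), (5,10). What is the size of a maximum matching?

Step 1: List the neighbors of each left vertex:
  1: 6, 8
  2: 6, 7, 8, 9
  3: 7
  4: 10
  5: 6, 10

Step 2: Greedily match left vertices, then look for augmenting paths:
  Match 1 -- 8
  Match 2 -- 9
  Match 3 -- 7
  Match 4 -- 10
  Match 5 -- 6
  No augmenting path remains.

Step 3: Verify this is maximum:
  Matching size 5 = min(|L|, |R|) = min(5, 5), which is an upper bound, so this matching is maximum.

Maximum matching: {(1,8), (2,9), (3,7), (4,10), (5,6)}
Size: 5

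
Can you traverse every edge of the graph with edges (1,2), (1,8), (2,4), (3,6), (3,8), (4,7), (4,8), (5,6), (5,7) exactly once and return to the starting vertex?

Step 1: Find the degree of each vertex:
  deg(1) = 2
  deg(2) = 2
  deg(3) = 2
  deg(4) = 3
  deg(5) = 2
  deg(6) = 2
  deg(7) = 2
  deg(8) = 3

Step 2: Count vertices with odd degree:
  Odd-degree vertices: 4, 8 (2 total)

Step 3: Apply Euler's theorem:
  - Eulerian circuit exists iff graph is connected and all vertices have even degree
  - Eulerian path exists iff graph is connected and has 0 or 2 odd-degree vertices

Graph is connected with exactly 2 odd-degree vertices (4, 8).
Eulerian path exists (starting and ending at the odd-degree vertices), but no Eulerian circuit.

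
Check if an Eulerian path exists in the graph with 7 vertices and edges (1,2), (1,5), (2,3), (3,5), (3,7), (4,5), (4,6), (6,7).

Step 1: Find the degree of each vertex:
  deg(1) = 2
  deg(2) = 2
  deg(3) = 3
  deg(4) = 2
  deg(5) = 3
  deg(6) = 2
  deg(7) = 2

Step 2: Count vertices with odd degree:
  Odd-degree vertices: 3, 5 (2 total)

Step 3: Apply Euler's theorem:
  - Eulerian circuit exists iff graph is connected and all vertices have even degree
  - Eulerian path exists iff graph is connected and has 0 or 2 odd-degree vertices

Graph is connected with exactly 2 odd-degree vertices (3, 5).
Eulerian path exists (starting and ending at the odd-degree vertices), but no Eulerian circuit.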